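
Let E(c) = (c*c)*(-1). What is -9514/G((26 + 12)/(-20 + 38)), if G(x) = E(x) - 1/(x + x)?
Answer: 29284092/14447 ≈ 2027.0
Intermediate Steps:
E(c) = -c² (E(c) = c²*(-1) = -c²)
G(x) = -x² - 1/(2*x) (G(x) = -x² - 1/(x + x) = -x² - 1/(2*x))
-9514/G((26 + 12)/(-20 + 38)) = -9514*(26 + 12)/((-20 + 38)*(-½ - ((26 + 12)/(-20 + 38))³)) = -9514*19/(9*(-½ - (38/18)³)) = -9514*19/(9*(-½ - (38*(1/18))³)) = -9514*19/(9*(-½ - (19/9)³)) = -9514*19/(9*(-½ - 1*6859/729)) = -9514*19/(9*(-½ - 6859/729)) = -9514/((9/19)*(-14447/1458)) = -9514/(-14447/3078) = -9514*(-3078/14447) = 29284092/14447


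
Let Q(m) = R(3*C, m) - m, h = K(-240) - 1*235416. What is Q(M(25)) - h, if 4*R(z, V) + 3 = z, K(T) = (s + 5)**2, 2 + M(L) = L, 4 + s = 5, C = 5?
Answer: 235360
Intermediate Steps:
s = 1 (s = -4 + 5 = 1)
M(L) = -2 + L
K(T) = 36 (K(T) = (1 + 5)**2 = 6**2 = 36)
R(z, V) = -3/4 + z/4
h = -235380 (h = 36 - 1*235416 = 36 - 235416 = -235380)
Q(m) = 3 - m (Q(m) = (-3/4 + (3*5)/4) - m = (-3/4 + (1/4)*15) - m = (-3/4 + 15/4) - m = 3 - m)
Q(M(25)) - h = (3 - (-2 + 25)) - 1*(-235380) = (3 - 1*23) + 235380 = (3 - 23) + 235380 = -20 + 235380 = 235360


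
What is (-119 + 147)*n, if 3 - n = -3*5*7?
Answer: 3024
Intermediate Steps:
n = 108 (n = 3 - (-3*5)*7 = 3 - (-15)*7 = 3 - 1*(-105) = 3 + 105 = 108)
(-119 + 147)*n = (-119 + 147)*108 = 28*108 = 3024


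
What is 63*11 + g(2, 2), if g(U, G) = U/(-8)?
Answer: 2771/4 ≈ 692.75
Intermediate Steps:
g(U, G) = -U/8 (g(U, G) = U*(-1/8) = -U/8)
63*11 + g(2, 2) = 63*11 - 1/8*2 = 693 - 1/4 = 2771/4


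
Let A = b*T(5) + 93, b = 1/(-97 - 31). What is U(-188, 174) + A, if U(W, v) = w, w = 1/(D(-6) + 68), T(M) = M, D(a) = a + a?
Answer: 83309/896 ≈ 92.979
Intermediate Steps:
D(a) = 2*a
b = -1/128 (b = 1/(-128) = -1/128 ≈ -0.0078125)
A = 11899/128 (A = -1/128*5 + 93 = -5/128 + 93 = 11899/128 ≈ 92.961)
w = 1/56 (w = 1/(2*(-6) + 68) = 1/(-12 + 68) = 1/56 ≈ 0.017857)
U(W, v) = 1/56
U(-188, 174) + A = 1/56 + 11899/128 = 83309/896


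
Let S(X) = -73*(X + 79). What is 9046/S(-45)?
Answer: -4523/1241 ≈ -3.6446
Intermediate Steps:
S(X) = -5767 - 73*X (S(X) = -73*(79 + X) = -5767 - 73*X)
9046/S(-45) = 9046/(-5767 - 73*(-45)) = 9046/(-5767 + 3285) = 9046/(-2482) = 9046*(-1/2482) = -4523/1241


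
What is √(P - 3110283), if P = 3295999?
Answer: 2*√46429 ≈ 430.95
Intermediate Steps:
√(P - 3110283) = √(3295999 - 3110283) = √185716 = 2*√46429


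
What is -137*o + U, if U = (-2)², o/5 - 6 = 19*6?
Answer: -82196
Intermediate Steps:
o = 600 (o = 30 + 5*(19*6) = 30 + 5*114 = 30 + 570 = 600)
U = 4
-137*o + U = -137*600 + 4 = -82200 + 4 = -82196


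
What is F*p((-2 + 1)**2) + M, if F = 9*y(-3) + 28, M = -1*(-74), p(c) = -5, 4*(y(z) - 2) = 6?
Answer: -447/2 ≈ -223.50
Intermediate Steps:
y(z) = 7/2 (y(z) = 2 + (1/4)*6 = 2 + 3/2 = 7/2)
M = 74
F = 119/2 (F = 9*(7/2) + 28 = 63/2 + 28 = 119/2 ≈ 59.500)
F*p((-2 + 1)**2) + M = (119/2)*(-5) + 74 = -595/2 + 74 = -447/2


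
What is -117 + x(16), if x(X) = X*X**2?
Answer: 3979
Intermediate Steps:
x(X) = X**3
-117 + x(16) = -117 + 16**3 = -117 + 4096 = 3979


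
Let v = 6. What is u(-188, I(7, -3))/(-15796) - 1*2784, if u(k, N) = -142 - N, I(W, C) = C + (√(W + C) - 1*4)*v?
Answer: -43975937/15796 ≈ -2784.0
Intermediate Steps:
I(W, C) = -24 + C + 6*√(C + W) (I(W, C) = C + (√(W + C) - 1*4)*6 = C + (√(C + W) - 4)*6 = C + (-4 + √(C + W))*6 = C + (-24 + 6*√(C + W)) = -24 + C + 6*√(C + W))
u(-188, I(7, -3))/(-15796) - 1*2784 = (-142 - (-24 - 3 + 6*√(-3 + 7)))/(-15796) - 1*2784 = (-142 - (-24 - 3 + 6*√4))*(-1/15796) - 2784 = (-142 - (-24 - 3 + 6*2))*(-1/15796) - 2784 = (-142 - (-24 - 3 + 12))*(-1/15796) - 2784 = (-142 - 1*(-15))*(-1/15796) - 2784 = (-142 + 15)*(-1/15796) - 2784 = -127*(-1/15796) - 2784 = 127/15796 - 2784 = -43975937/15796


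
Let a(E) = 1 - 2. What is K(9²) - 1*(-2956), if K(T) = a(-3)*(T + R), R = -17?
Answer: 2892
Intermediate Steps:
a(E) = -1
K(T) = 17 - T (K(T) = -(T - 17) = -(-17 + T) = 17 - T)
K(9²) - 1*(-2956) = (17 - 1*9²) - 1*(-2956) = (17 - 1*81) + 2956 = (17 - 81) + 2956 = -64 + 2956 = 2892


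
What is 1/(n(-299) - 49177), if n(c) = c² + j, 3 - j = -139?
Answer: 1/40366 ≈ 2.4773e-5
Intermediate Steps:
j = 142 (j = 3 - 1*(-139) = 3 + 139 = 142)
n(c) = 142 + c² (n(c) = c² + 142 = 142 + c²)
1/(n(-299) - 49177) = 1/((142 + (-299)²) - 49177) = 1/((142 + 89401) - 49177) = 1/(89543 - 49177) = 1/40366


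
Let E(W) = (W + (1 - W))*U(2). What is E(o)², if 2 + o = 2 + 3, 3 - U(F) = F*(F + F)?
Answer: 25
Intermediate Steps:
U(F) = 3 - 2*F² (U(F) = 3 - F*(F + F) = 3 - F*2*F = 3 - 2*F²)
o = 3 (o = -2 + (2 + 3) = -2 + 5 = 3)
E(W) = -5 (E(W) = (W + (1 - W))*(3 - 2*2²) = 1*(3 - 2*4) = 1*(3 - 8) = 1*(-5) = -5)
E(o)² = (-5)² = 25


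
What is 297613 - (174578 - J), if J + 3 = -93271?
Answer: 29761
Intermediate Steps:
J = -93274 (J = -3 - 93271 = -93274)
297613 - (174578 - J) = 297613 - (174578 - 1*(-93274)) = 297613 - (174578 + 93274) = 297613 - 1*267852 = 297613 - 267852 = 29761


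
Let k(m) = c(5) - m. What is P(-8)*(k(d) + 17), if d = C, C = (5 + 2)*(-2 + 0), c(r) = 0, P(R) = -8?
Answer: -248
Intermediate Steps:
C = -14 (C = 7*(-2) = -14)
d = -14
k(m) = -m (k(m) = 0 - m = -m)
P(-8)*(k(d) + 17) = -8*(-1*(-14) + 17) = -8*(14 + 17) = -8*31 = -248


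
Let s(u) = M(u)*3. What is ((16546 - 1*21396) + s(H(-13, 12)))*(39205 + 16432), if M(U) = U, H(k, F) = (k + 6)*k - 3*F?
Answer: -260659345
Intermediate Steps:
H(k, F) = -3*F + k*(6 + k) (H(k, F) = (6 + k)*k - 3*F = k*(6 + k) - 3*F = -3*F + k*(6 + k))
s(u) = 3*u (s(u) = u*3 = 3*u)
((16546 - 1*21396) + s(H(-13, 12)))*(39205 + 16432) = ((16546 - 1*21396) + 3*((-13)**2 - 3*12 + 6*(-13)))*(39205 + 16432) = ((16546 - 21396) + 3*(169 - 36 - 78))*55637 = (-4850 + 3*55)*55637 = (-4850 + 165)*55637 = -4685*55637 = -260659345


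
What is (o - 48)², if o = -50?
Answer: 9604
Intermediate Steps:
(o - 48)² = (-50 - 48)² = (-98)² = 9604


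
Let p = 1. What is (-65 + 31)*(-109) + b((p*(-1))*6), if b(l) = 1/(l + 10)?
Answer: 14825/4 ≈ 3706.3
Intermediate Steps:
b(l) = 1/(10 + l)
(-65 + 31)*(-109) + b((p*(-1))*6) = (-65 + 31)*(-109) + 1/(10 + (1*(-1))*6) = -34*(-109) + 1/(10 - 1*6) = 3706 + 1/(10 - 6) = 3706 + 1/4 = 3706 + ¼ = 14825/4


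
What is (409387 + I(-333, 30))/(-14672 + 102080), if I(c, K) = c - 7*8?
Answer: 204499/43704 ≈ 4.6792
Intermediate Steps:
I(c, K) = -56 + c (I(c, K) = c - 56 = -56 + c)
(409387 + I(-333, 30))/(-14672 + 102080) = (409387 + (-56 - 333))/(-14672 + 102080) = (409387 - 389)/87408 = 408998*(1/87408) = 204499/43704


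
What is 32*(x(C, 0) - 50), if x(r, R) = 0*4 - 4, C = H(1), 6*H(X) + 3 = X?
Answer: -1728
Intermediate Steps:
H(X) = -½ + X/6
C = -⅓ (C = -½ + (⅙)*1 = -½ + ⅙ = -⅓ ≈ -0.33333)
x(r, R) = -4 (x(r, R) = 0 - 4 = -4)
32*(x(C, 0) - 50) = 32*(-4 - 50) = 32*(-54) = -1728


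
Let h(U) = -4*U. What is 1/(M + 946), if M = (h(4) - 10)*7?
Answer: 1/764 ≈ 0.0013089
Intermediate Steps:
M = -182 (M = (-4*4 - 10)*7 = (-16 - 10)*7 = -26*7 = -182)
1/(M + 946) = 1/(-182 + 946) = 1/764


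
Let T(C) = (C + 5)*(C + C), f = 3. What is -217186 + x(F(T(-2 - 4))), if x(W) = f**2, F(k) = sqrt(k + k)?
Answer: -217177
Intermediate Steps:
T(C) = 2*C*(5 + C) (T(C) = (5 + C)*(2*C) = 2*C*(5 + C))
F(k) = sqrt(2)*sqrt(k) (F(k) = sqrt(2*k) = sqrt(2)*sqrt(k))
x(W) = 9 (x(W) = 3**2 = 9)
-217186 + x(F(T(-2 - 4))) = -217186 + 9 = -217177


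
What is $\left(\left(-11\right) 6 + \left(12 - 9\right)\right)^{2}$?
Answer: $3969$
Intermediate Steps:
$\left(\left(-11\right) 6 + \left(12 - 9\right)\right)^{2} = \left(-66 + 3\right)^{2} = \left(-63\right)^{2} = 3969$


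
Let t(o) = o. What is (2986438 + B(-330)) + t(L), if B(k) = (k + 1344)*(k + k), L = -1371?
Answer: 2315827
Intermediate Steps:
B(k) = 2*k*(1344 + k) (B(k) = (1344 + k)*(2*k) = 2*k*(1344 + k))
(2986438 + B(-330)) + t(L) = (2986438 + 2*(-330)*(1344 - 330)) - 1371 = (2986438 + 2*(-330)*1014) - 1371 = (2986438 - 669240) - 1371 = 2317198 - 1371 = 2315827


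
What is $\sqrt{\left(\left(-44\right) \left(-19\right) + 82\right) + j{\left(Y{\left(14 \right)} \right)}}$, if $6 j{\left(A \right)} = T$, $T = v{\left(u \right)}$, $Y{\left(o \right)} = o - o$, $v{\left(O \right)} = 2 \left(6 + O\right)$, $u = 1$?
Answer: $\frac{\sqrt{8283}}{3} \approx 30.337$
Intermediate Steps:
$v{\left(O \right)} = 12 + 2 O$
$Y{\left(o \right)} = 0$
$T = 14$ ($T = 12 + 2 \cdot 1 = 12 + 2 = 14$)
$j{\left(A \right)} = \frac{7}{3}$ ($j{\left(A \right)} = \frac{1}{6} \cdot 14 = \frac{7}{3}$)
$\sqrt{\left(\left(-44\right) \left(-19\right) + 82\right) + j{\left(Y{\left(14 \right)} \right)}} = \sqrt{\left(\left(-44\right) \left(-19\right) + 82\right) + \frac{7}{3}} = \sqrt{\left(836 + 82\right) + \frac{7}{3}} = \sqrt{918 + \frac{7}{3}} = \sqrt{\frac{2761}{3}} = \frac{\sqrt{8283}}{3}$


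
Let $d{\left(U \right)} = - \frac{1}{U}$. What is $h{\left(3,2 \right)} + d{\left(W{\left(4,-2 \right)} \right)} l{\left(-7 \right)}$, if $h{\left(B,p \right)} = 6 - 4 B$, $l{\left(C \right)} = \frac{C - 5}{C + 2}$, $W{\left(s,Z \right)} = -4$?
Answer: $- \frac{27}{5} \approx -5.4$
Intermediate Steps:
$l{\left(C \right)} = \frac{-5 + C}{2 + C}$ ($l{\left(C \right)} = \frac{C - 5}{2 + C} = \frac{-5 + C}{2 + C}$)
$h{\left(3,2 \right)} + d{\left(W{\left(4,-2 \right)} \right)} l{\left(-7 \right)} = \left(6 - 12\right) + - \frac{1}{-4} \frac{-5 - 7}{2 - 7} = \left(6 - 12\right) + \left(-1\right) \left(- \frac{1}{4}\right) \frac{1}{-5} \left(-12\right) = -6 + \frac{\left(- \frac{1}{5}\right) \left(-12\right)}{4} = -6 + \frac{1}{4} \cdot \frac{12}{5} = -6 + \frac{3}{5} = - \frac{27}{5}$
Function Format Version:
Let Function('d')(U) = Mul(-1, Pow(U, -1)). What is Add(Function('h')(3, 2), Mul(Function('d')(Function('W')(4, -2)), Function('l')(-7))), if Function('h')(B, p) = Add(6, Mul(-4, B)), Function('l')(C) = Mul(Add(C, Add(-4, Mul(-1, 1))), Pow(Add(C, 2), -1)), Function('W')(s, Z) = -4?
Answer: Rational(-27, 5) ≈ -5.4000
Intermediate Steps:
Function('l')(C) = Mul(Pow(Add(2, C), -1), Add(-5, C)) (Function('l')(C) = Mul(Add(C, Add(-4, -1)), Pow(Add(2, C), -1)) = Mul(Add(C, -5), Pow(Add(2, C), -1)) = Mul(Add(-5, C), Pow(Add(2, C), -1)) = Mul(Pow(Add(2, C), -1), Add(-5, C)))
Add(Function('h')(3, 2), Mul(Function('d')(Function('W')(4, -2)), Function('l')(-7))) = Add(Add(6, Mul(-4, 3)), Mul(Mul(-1, Pow(-4, -1)), Mul(Pow(Add(2, -7), -1), Add(-5, -7)))) = Add(Add(6, -12), Mul(Mul(-1, Rational(-1, 4)), Mul(Pow(-5, -1), -12))) = Add(-6, Mul(Rational(1, 4), Mul(Rational(-1, 5), -12))) = Add(-6, Mul(Rational(1, 4), Rational(12, 5))) = Add(-6, Rational(3, 5)) = Rational(-27, 5)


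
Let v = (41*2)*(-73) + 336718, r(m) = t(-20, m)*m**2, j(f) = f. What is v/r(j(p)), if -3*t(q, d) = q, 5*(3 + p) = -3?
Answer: 45935/12 ≈ 3827.9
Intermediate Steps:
p = -18/5 (p = -3 + (1/5)*(-3) = -3 - 3/5 = -18/5 ≈ -3.6000)
t(q, d) = -q/3
r(m) = 20*m**2/3 (r(m) = (-1/3*(-20))*m**2 = 20*m**2/3)
v = 330732 (v = 82*(-73) + 336718 = -5986 + 336718 = 330732)
v/r(j(p)) = 330732/((20*(-18/5)**2/3)) = 330732/(((20/3)*(324/25))) = 330732/(432/5) = 330732*(5/432) = 45935/12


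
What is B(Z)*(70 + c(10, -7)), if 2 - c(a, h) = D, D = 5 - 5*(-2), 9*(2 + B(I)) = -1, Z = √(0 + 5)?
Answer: -361/3 ≈ -120.33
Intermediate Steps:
Z = √5 ≈ 2.2361
B(I) = -19/9 (B(I) = -2 + (⅑)*(-1) = -2 - ⅑ = -19/9)
D = 15 (D = 5 + 10 = 15)
c(a, h) = -13 (c(a, h) = 2 - 1*15 = 2 - 15 = -13)
B(Z)*(70 + c(10, -7)) = -19*(70 - 13)/9 = -19/9*57 = -361/3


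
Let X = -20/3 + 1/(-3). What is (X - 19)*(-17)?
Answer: 442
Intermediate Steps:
X = -7 (X = -20*⅓ + 1*(-⅓) = -20/3 - ⅓ = -7)
(X - 19)*(-17) = (-7 - 19)*(-17) = -26*(-17) = 442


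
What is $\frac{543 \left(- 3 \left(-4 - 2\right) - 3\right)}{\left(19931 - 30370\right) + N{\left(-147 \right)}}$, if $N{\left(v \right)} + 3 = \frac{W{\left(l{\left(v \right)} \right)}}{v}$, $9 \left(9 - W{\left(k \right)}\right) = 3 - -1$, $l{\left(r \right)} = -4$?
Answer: $- \frac{1539405}{1973549} \approx -0.78002$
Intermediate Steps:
$W{\left(k \right)} = \frac{77}{9}$ ($W{\left(k \right)} = 9 - \frac{3 - -1}{9} = 9 - \frac{3 + 1}{9} = 9 - \frac{4}{9} = \frac{77}{9}$)
$N{\left(v \right)} = -3 + \frac{77}{9 v}$
$\frac{543 \left(- 3 \left(-4 - 2\right) - 3\right)}{\left(19931 - 30370\right) + N{\left(-147 \right)}} = \frac{543 \left(- 3 \left(-4 - 2\right) - 3\right)}{\left(19931 - 30370\right) - \left(3 - \frac{77}{9 \left(-147\right)}\right)} = \frac{543 \left(- 3 \left(-4 - 2\right) - 3\right)}{-10439 + \left(-3 + \frac{77}{9} \left(- \frac{1}{147}\right)\right)} = \frac{543 \left(\left(-3\right) \left(-6\right) - 3\right)}{-10439 - \frac{578}{189}} = \frac{543 \left(18 - 3\right)}{-10439 - \frac{578}{189}} = \frac{543 \cdot 15}{- \frac{1973549}{189}} = 8145 \left(- \frac{189}{1973549}\right) = - \frac{1539405}{1973549}$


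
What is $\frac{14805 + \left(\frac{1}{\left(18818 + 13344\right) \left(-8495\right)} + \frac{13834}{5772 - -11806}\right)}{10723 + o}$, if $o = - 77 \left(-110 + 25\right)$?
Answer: $\frac{11851031103904997}{13821866072545960} \approx 0.85741$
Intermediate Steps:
$o = 6545$ ($o = - 77 \left(-85\right) = \left(-1\right) \left(-6545\right) = 6545$)
$\frac{14805 + \left(\frac{1}{\left(18818 + 13344\right) \left(-8495\right)} + \frac{13834}{5772 - -11806}\right)}{10723 + o} = \frac{14805 + \left(\frac{1}{\left(18818 + 13344\right) \left(-8495\right)} + \frac{13834}{5772 - -11806}\right)}{10723 + 6545} = \frac{14805 + \left(\frac{1}{32162} \left(- \frac{1}{8495}\right) + \frac{13834}{5772 + 11806}\right)}{17268} = \left(14805 + \left(\frac{1}{32162} \left(- \frac{1}{8495}\right) + \frac{13834}{17578}\right)\right) \frac{1}{17268} = \left(14805 + \left(- \frac{1}{273216190} + 13834 \cdot \frac{1}{17578}\right)\right) \frac{1}{17268} = \left(14805 + \left(- \frac{1}{273216190} + \frac{6917}{8789}\right)\right) \frac{1}{17268} = \left(14805 + \frac{1889836377441}{2401297093910}\right) \frac{1}{17268} = \frac{35553093311714991}{2401297093910} \cdot \frac{1}{17268} = \frac{11851031103904997}{13821866072545960}$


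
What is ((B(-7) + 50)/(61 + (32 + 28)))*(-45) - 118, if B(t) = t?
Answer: -16213/121 ≈ -133.99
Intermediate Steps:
((B(-7) + 50)/(61 + (32 + 28)))*(-45) - 118 = ((-7 + 50)/(61 + (32 + 28)))*(-45) - 118 = (43/(61 + 60))*(-45) - 118 = (43/121)*(-45) - 118 = -1935/121 - 118 = -16213/121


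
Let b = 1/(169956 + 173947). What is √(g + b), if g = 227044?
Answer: √26852328912216899/343903 ≈ 476.49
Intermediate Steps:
b = 1/343903 ≈ 2.9078e-6
√(g + b) = √(227044 + 1/343903) = √(78081112733/343903) = √26852328912216899/343903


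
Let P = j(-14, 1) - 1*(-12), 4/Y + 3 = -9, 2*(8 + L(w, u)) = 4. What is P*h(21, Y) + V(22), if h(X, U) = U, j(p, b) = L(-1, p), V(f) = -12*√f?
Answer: -2 - 12*√22 ≈ -58.285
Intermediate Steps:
L(w, u) = -6 (L(w, u) = -8 + (½)*4 = -8 + 2 = -6)
Y = -⅓ (Y = 4/(-3 - 9) = 4/(-12) = 4*(-1/12) = -⅓ ≈ -0.33333)
j(p, b) = -6
P = 6 (P = -6 - 1*(-12) = -6 + 12 = 6)
P*h(21, Y) + V(22) = 6*(-⅓) - 12*√22 = -2 - 12*√22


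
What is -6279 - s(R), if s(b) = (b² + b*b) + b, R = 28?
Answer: -7875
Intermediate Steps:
s(b) = b + 2*b² (s(b) = (b² + b²) + b = 2*b² + b = b + 2*b²)
-6279 - s(R) = -6279 - 28*(1 + 2*28) = -6279 - 28*(1 + 56) = -6279 - 28*57 = -6279 - 1*1596 = -6279 - 1596 = -7875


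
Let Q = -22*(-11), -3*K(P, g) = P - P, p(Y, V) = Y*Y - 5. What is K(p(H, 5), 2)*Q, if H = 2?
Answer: 0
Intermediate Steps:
p(Y, V) = -5 + Y² (p(Y, V) = Y² - 5 = -5 + Y²)
K(P, g) = 0 (K(P, g) = -(P - P)/3 = -⅓*0 = 0)
Q = 242
K(p(H, 5), 2)*Q = 0*242 = 0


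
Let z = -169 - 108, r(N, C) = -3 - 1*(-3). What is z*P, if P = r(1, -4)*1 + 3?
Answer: -831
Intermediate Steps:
r(N, C) = 0 (r(N, C) = -3 + 3 = 0)
P = 3 (P = 0*1 + 3 = 0 + 3 = 3)
z = -277
z*P = -277*3 = -831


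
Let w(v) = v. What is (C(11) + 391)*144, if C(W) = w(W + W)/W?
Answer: 56592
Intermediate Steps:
C(W) = 2 (C(W) = (W + W)/W = (2*W)/W = 2)
(C(11) + 391)*144 = (2 + 391)*144 = 393*144 = 56592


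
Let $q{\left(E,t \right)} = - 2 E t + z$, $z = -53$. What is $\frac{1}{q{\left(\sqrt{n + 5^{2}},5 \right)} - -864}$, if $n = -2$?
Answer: $\frac{811}{655421} + \frac{10 \sqrt{23}}{655421} \approx 0.0013105$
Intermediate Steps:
$q{\left(E,t \right)} = -53 - 2 E t$ ($q{\left(E,t \right)} = - 2 E t - 53 = -53 - 2 E t$)
$\frac{1}{q{\left(\sqrt{n + 5^{2}},5 \right)} - -864} = \frac{1}{\left(-53 - 2 \sqrt{-2 + 5^{2}} \cdot 5\right) - -864} = \frac{1}{\left(-53 - 2 \sqrt{-2 + 25} \cdot 5\right) + 864} = \frac{1}{\left(-53 - 2 \sqrt{23} \cdot 5\right) + 864} = \frac{1}{\left(-53 - 10 \sqrt{23}\right) + 864} = \frac{1}{811 - 10 \sqrt{23}}$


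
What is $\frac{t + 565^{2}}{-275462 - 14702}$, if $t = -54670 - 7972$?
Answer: $- \frac{256583}{290164} \approx -0.88427$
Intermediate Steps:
$t = -62642$
$\frac{t + 565^{2}}{-275462 - 14702} = \frac{-62642 + 565^{2}}{-275462 - 14702} = \frac{-62642 + 319225}{-290164} = 256583 \left(- \frac{1}{290164}\right) = - \frac{256583}{290164}$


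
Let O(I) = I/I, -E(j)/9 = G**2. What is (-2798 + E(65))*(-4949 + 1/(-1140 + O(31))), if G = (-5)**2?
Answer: 47479709776/1139 ≈ 4.1685e+7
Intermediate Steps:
G = 25
E(j) = -5625 (E(j) = -9*25**2 = -9*625 = -5625)
O(I) = 1
(-2798 + E(65))*(-4949 + 1/(-1140 + O(31))) = (-2798 - 5625)*(-4949 + 1/(-1140 + 1)) = -8423*(-4949 + 1/(-1139)) = -8423*(-4949 - 1/1139) = -8423*(-5636912/1139) = 47479709776/1139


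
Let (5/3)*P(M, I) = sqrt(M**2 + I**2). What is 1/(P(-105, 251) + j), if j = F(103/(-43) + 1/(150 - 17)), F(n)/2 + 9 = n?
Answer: 3103844275/3561056140329 + 163534805*sqrt(74026)/7122112280658 ≈ 0.0071189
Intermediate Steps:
P(M, I) = 3*sqrt(I**2 + M**2)/5 (P(M, I) = 3*sqrt(M**2 + I**2)/5 = 3*sqrt(I**2 + M**2)/5)
F(n) = -18 + 2*n
j = -130254/5719 (j = -18 + 2*(103/(-43) + 1/(150 - 17)) = -18 + 2*(103*(-1/43) + 1/133) = -18 + 2*(-103/43 + 1/133) = -18 + 2*(-13656/5719) = -18 - 27312/5719 = -130254/5719 ≈ -22.776)
1/(P(-105, 251) + j) = 1/(3*sqrt(251**2 + (-105)**2)/5 - 130254/5719) = 1/(3*sqrt(63001 + 11025)/5 - 130254/5719) = 1/(3*sqrt(74026)/5 - 130254/5719) = 1/(-130254/5719 + 3*sqrt(74026)/5)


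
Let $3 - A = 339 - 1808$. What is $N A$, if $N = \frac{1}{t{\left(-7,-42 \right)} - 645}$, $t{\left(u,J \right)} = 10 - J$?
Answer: $- \frac{1472}{593} \approx -2.4823$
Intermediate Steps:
$A = 1472$ ($A = 3 - \left(339 - 1808\right) = 3 - -1469 = 3 + 1469 = 1472$)
$N = - \frac{1}{593}$ ($N = \frac{1}{\left(10 - -42\right) - 645} = \frac{1}{\left(10 + 42\right) - 645} = \frac{1}{52 - 645} = \frac{1}{-593} = - \frac{1}{593} \approx -0.0016863$)
$N A = \left(- \frac{1}{593}\right) 1472 = - \frac{1472}{593}$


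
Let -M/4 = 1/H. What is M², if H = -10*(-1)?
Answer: 4/25 ≈ 0.16000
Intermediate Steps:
H = 10
M = -⅖ (M = -4/10 = -4*⅒ = -⅖ ≈ -0.40000)
M² = (-⅖)² = 4/25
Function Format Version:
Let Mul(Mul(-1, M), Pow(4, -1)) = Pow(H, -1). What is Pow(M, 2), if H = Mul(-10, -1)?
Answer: Rational(4, 25) ≈ 0.16000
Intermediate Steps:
H = 10
M = Rational(-2, 5) (M = Mul(-4, Pow(10, -1)) = Mul(-4, Rational(1, 10)) = Rational(-2, 5) ≈ -0.40000)
Pow(M, 2) = Pow(Rational(-2, 5), 2) = Rational(4, 25)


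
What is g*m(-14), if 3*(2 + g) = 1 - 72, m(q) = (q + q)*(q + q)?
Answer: -60368/3 ≈ -20123.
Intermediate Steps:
m(q) = 4*q² (m(q) = (2*q)*(2*q) = 4*q²)
g = -77/3 (g = -2 + (1 - 72)/3 = -2 + (⅓)*(-71) = -2 - 71/3 = -77/3 ≈ -25.667)
g*m(-14) = -308*(-14)²/3 = -308*196/3 = -77/3*784 = -60368/3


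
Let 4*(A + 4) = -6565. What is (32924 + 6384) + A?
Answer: 150651/4 ≈ 37663.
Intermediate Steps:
A = -6581/4 (A = -4 + (¼)*(-6565) = -4 - 6565/4 = -6581/4 ≈ -1645.3)
(32924 + 6384) + A = (32924 + 6384) - 6581/4 = 39308 - 6581/4 = 150651/4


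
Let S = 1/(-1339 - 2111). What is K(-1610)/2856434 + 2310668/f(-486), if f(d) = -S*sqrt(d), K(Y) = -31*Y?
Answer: 3565/204031 - 1328634100*I*sqrt(6)/9 ≈ 0.017473 - 3.6161e+8*I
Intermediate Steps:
S = -1/3450 (S = 1/(-3450) = -1/3450 ≈ -0.00028986)
f(d) = sqrt(d)/3450 (f(d) = -(-1)*sqrt(d)/3450 = sqrt(d)/3450)
K(-1610)/2856434 + 2310668/f(-486) = -31*(-1610)/2856434 + 2310668/((sqrt(-486)/3450)) = 49910*(1/2856434) + 2310668/(((9*I*sqrt(6))/3450)) = 3565/204031 + 2310668/((3*I*sqrt(6)/1150)) = 3565/204031 + 2310668*(-575*I*sqrt(6)/9) = 3565/204031 - 1328634100*I*sqrt(6)/9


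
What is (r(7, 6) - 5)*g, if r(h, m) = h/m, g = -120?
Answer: 460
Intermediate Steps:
(r(7, 6) - 5)*g = (7/6 - 5)*(-120) = -23/6*(-120) = 460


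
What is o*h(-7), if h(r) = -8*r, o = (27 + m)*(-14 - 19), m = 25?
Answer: -96096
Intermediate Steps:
o = -1716 (o = (27 + 25)*(-14 - 19) = 52*(-33) = -1716)
o*h(-7) = -(-13728)*(-7) = -1716*56 = -96096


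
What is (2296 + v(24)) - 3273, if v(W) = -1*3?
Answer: -980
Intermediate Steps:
v(W) = -3
(2296 + v(24)) - 3273 = (2296 - 3) - 3273 = 2293 - 3273 = -980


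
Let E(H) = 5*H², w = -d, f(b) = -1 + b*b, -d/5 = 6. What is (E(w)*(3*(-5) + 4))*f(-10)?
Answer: -4900500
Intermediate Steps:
d = -30 (d = -5*6 = -30)
f(b) = -1 + b²
w = 30 (w = -1*(-30) = 30)
(E(w)*(3*(-5) + 4))*f(-10) = ((5*30²)*(3*(-5) + 4))*(-1 + (-10)²) = ((5*900)*(-15 + 4))*(-1 + 100) = (4500*(-11))*99 = -49500*99 = -4900500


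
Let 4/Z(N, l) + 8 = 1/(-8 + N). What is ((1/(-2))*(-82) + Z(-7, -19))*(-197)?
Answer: -965497/121 ≈ -7979.3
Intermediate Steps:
Z(N, l) = 4/(-8 + 1/(-8 + N))
((1/(-2))*(-82) + Z(-7, -19))*(-197) = ((1/(-2))*(-82) + 4*(8 - 1*(-7))/(-65 + 8*(-7)))*(-197) = ((1*(-½))*(-82) + 4*(8 + 7)/(-65 - 56))*(-197) = (-½*(-82) + 4*15/(-121))*(-197) = (41 + 4*(-1/121)*15)*(-197) = (41 - 60/121)*(-197) = (4901/121)*(-197) = -965497/121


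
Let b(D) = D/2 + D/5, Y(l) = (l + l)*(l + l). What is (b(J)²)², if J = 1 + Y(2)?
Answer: 200533921/10000 ≈ 20053.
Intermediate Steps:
Y(l) = 4*l² (Y(l) = (2*l)*(2*l) = 4*l²)
J = 17 (J = 1 + 4*2² = 1 + 4*4 = 1 + 16 = 17)
b(D) = 7*D/10 (b(D) = D*(½) + D*(⅕) = D/2 + D/5 = 7*D/10)
(b(J)²)² = (((7/10)*17)²)² = ((119/10)²)² = (14161/100)² = 200533921/10000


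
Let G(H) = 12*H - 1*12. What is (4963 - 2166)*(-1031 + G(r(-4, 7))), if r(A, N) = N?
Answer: -2682323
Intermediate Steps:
G(H) = -12 + 12*H (G(H) = 12*H - 12 = -12 + 12*H)
(4963 - 2166)*(-1031 + G(r(-4, 7))) = (4963 - 2166)*(-1031 + (-12 + 12*7)) = 2797*(-1031 + (-12 + 84)) = 2797*(-1031 + 72) = 2797*(-959) = -2682323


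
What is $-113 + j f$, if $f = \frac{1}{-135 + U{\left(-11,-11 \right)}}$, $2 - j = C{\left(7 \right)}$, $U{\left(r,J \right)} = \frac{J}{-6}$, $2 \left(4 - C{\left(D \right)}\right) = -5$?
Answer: $- \frac{90260}{799} \approx -112.97$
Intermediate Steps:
$C{\left(D \right)} = \frac{13}{2}$ ($C{\left(D \right)} = 4 - - \frac{5}{2} = 4 + \frac{5}{2} = \frac{13}{2}$)
$U{\left(r,J \right)} = - \frac{J}{6}$ ($U{\left(r,J \right)} = J \left(- \frac{1}{6}\right) = - \frac{J}{6}$)
$j = - \frac{9}{2}$ ($j = 2 - \frac{13}{2} = - \frac{9}{2} \approx -4.5$)
$f = - \frac{6}{799}$ ($f = \frac{1}{-135 - - \frac{11}{6}} = \frac{1}{-135 + \frac{11}{6}} = \frac{1}{- \frac{799}{6}} = - \frac{6}{799} \approx -0.0075094$)
$-113 + j f = -113 - - \frac{27}{799} = -113 + \frac{27}{799} = - \frac{90260}{799}$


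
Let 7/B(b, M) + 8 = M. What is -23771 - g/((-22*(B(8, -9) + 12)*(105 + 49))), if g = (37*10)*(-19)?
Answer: -7932870333/333718 ≈ -23771.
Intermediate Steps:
B(b, M) = 7/(-8 + M)
g = -7030 (g = 370*(-19) = -7030)
-23771 - g/((-22*(B(8, -9) + 12)*(105 + 49))) = -23771 - (-7030)/((-22*(7/(-8 - 9) + 12)*(105 + 49))) = -23771 - (-7030)/((-22*(7/(-17) + 12)*154)) = -23771 - (-7030)/((-22*(7*(-1/17) + 12)*154)) = -23771 - (-7030)/((-22*(-7/17 + 12)*154)) = -23771 - (-7030)/((-4334*154/17)) = -23771 - (-7030)/((-22*30338/17)) = -23771 - (-7030)/(-667436/17) = -23771 - (-7030)*(-17)/667436 = -23771 - 1*59755/333718 = -23771 - 59755/333718 = -7932870333/333718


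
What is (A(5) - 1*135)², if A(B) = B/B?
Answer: 17956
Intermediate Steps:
A(B) = 1
(A(5) - 1*135)² = (1 - 1*135)² = (1 - 135)² = (-134)² = 17956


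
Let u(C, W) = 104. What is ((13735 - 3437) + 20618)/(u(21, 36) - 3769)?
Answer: -30916/3665 ≈ -8.4355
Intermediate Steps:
((13735 - 3437) + 20618)/(u(21, 36) - 3769) = ((13735 - 3437) + 20618)/(104 - 3769) = (10298 + 20618)/(-3665) = 30916*(-1/3665) = -30916/3665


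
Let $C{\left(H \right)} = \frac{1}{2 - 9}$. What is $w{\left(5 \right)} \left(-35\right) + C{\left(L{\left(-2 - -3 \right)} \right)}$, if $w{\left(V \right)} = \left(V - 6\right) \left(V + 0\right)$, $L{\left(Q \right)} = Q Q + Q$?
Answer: $\frac{1224}{7} \approx 174.86$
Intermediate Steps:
$L{\left(Q \right)} = Q + Q^{2}$ ($L{\left(Q \right)} = Q^{2} + Q = Q + Q^{2}$)
$w{\left(V \right)} = V \left(-6 + V\right)$ ($w{\left(V \right)} = \left(-6 + V\right) V = V \left(-6 + V\right)$)
$C{\left(H \right)} = - \frac{1}{7}$ ($C{\left(H \right)} = \frac{1}{-7} = - \frac{1}{7}$)
$w{\left(5 \right)} \left(-35\right) + C{\left(L{\left(-2 - -3 \right)} \right)} = 5 \left(-6 + 5\right) \left(-35\right) - \frac{1}{7} = 5 \left(-1\right) \left(-35\right) - \frac{1}{7} = \left(-5\right) \left(-35\right) - \frac{1}{7} = 175 - \frac{1}{7} = \frac{1224}{7}$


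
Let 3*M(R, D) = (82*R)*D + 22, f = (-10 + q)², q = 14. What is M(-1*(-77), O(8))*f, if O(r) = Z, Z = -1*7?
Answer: -706816/3 ≈ -2.3561e+5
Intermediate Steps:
f = 16 (f = (-10 + 14)² = 4² = 16)
Z = -7
O(r) = -7
M(R, D) = 22/3 + 82*D*R/3 (M(R, D) = ((82*R)*D + 22)/3 = (82*D*R + 22)/3 = (22 + 82*D*R)/3 = 22/3 + 82*D*R/3)
M(-1*(-77), O(8))*f = (22/3 + (82/3)*(-7)*(-1*(-77)))*16 = (22/3 + (82/3)*(-7)*77)*16 = (22/3 - 44198/3)*16 = -44176/3*16 = -706816/3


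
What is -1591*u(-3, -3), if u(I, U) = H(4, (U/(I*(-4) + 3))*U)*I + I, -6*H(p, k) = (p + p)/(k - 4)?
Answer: 112961/17 ≈ 6644.8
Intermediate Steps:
H(p, k) = -p/(3*(-4 + k)) (H(p, k) = -(p + p)/(6*(k - 4)) = -2*p/(6*(-4 + k)) = -p/(3*(-4 + k)))
u(I, U) = I - 4*I/(-12 + 3*U²/(3 - 4*I)) (u(I, U) = (-1*4/(-12 + 3*((U/(I*(-4) + 3))*U)))*I + I = (-1*4/(-12 + 3*((U/(-4*I + 3))*U)))*I + I = (-1*4/(-12 + 3*((U/(3 - 4*I))*U)))*I + I = (-1*4/(-12 + 3*(U²/(3 - 4*I))))*I + I = (-1*4/(-12 + 3*U²/(3 - 4*I)))*I + I = (-4/(-12 + 3*U²/(3 - 4*I)))*I + I = -4*I/(-12 + 3*U²/(3 - 4*I)) + I = I - 4*I/(-12 + 3*U²/(3 - 4*I)))
-1591*u(-3, -3) = -1591*(-3)*(48 - 64*(-3) - 3*(-3)²)/(3*(12 - 1*(-3)² - 16*(-3))) = -1591*(-3)*(48 + 192 - 3*9)/(3*(12 - 1*9 + 48)) = -1591*(-3)*(48 + 192 - 27)/(3*(12 - 9 + 48)) = -1591*(-3)*213/(3*51) = -1591*(-71/17) = 112961/17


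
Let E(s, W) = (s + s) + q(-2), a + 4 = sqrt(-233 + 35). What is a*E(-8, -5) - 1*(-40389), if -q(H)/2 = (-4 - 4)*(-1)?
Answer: 40517 - 96*I*sqrt(22) ≈ 40517.0 - 450.28*I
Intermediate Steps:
q(H) = -16 (q(H) = -2*(-4 - 4)*(-1) = -(-16)*(-1) = -2*8 = -16)
a = -4 + 3*I*sqrt(22) (a = -4 + sqrt(-233 + 35) = -4 + sqrt(-198) = -4 + 3*I*sqrt(22) ≈ -4.0 + 14.071*I)
E(s, W) = -16 + 2*s (E(s, W) = (s + s) - 16 = 2*s - 16 = -16 + 2*s)
a*E(-8, -5) - 1*(-40389) = (-4 + 3*I*sqrt(22))*(-16 + 2*(-8)) - 1*(-40389) = (-4 + 3*I*sqrt(22))*(-16 - 16) + 40389 = (-4 + 3*I*sqrt(22))*(-32) + 40389 = (128 - 96*I*sqrt(22)) + 40389 = 40517 - 96*I*sqrt(22)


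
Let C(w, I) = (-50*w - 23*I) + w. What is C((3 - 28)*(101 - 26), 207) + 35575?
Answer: 122689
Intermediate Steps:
C(w, I) = -49*w - 23*I
C((3 - 28)*(101 - 26), 207) + 35575 = (-49*(3 - 28)*(101 - 26) - 23*207) + 35575 = (-(-1225)*75 - 4761) + 35575 = (-49*(-1875) - 4761) + 35575 = (91875 - 4761) + 35575 = 87114 + 35575 = 122689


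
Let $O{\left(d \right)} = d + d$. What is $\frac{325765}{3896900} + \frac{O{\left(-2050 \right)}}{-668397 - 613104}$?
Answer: $\frac{86689092653}{998776249380} \approx 0.086795$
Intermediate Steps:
$O{\left(d \right)} = 2 d$
$\frac{325765}{3896900} + \frac{O{\left(-2050 \right)}}{-668397 - 613104} = \frac{325765}{3896900} + \frac{2 \left(-2050\right)}{-668397 - 613104} = 325765 \cdot \frac{1}{3896900} - \frac{4100}{-668397 - 613104} = \frac{65153}{779380} - \frac{4100}{-1281501} = \frac{65153}{779380} - - \frac{4100}{1281501} = \frac{65153}{779380} + \frac{4100}{1281501} = \frac{86689092653}{998776249380}$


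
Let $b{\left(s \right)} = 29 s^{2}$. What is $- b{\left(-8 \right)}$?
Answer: $-1856$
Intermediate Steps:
$- b{\left(-8 \right)} = - 29 \left(-8\right)^{2} = - 29 \cdot 64 = \left(-1\right) 1856 = -1856$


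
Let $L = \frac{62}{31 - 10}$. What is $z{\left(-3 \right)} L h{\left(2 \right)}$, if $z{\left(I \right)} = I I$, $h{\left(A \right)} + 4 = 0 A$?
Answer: $- \frac{744}{7} \approx -106.29$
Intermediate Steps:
$h{\left(A \right)} = -4$ ($h{\left(A \right)} = -4 + 0 A = -4 + 0 = -4$)
$z{\left(I \right)} = I^{2}$
$L = \frac{62}{21}$ ($L = \frac{62}{31 - 10} = \frac{62}{21} \approx 2.9524$)
$z{\left(-3 \right)} L h{\left(2 \right)} = \left(-3\right)^{2} \cdot \frac{62}{21} \left(-4\right) = 9 \cdot \frac{62}{21} \left(-4\right) = \frac{186}{7} \left(-4\right) = - \frac{744}{7}$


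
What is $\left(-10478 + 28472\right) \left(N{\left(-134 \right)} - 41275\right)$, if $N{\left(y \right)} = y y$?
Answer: $-419602086$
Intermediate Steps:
$N{\left(y \right)} = y^{2}$
$\left(-10478 + 28472\right) \left(N{\left(-134 \right)} - 41275\right) = \left(-10478 + 28472\right) \left(\left(-134\right)^{2} - 41275\right) = 17994 \left(17956 - 41275\right) = 17994 \left(-23319\right) = -419602086$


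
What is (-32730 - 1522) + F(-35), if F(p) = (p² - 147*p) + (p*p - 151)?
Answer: -26808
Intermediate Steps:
F(p) = -151 - 147*p + 2*p² (F(p) = (p² - 147*p) + (p² - 151) = (p² - 147*p) + (-151 + p²) = -151 - 147*p + 2*p²)
(-32730 - 1522) + F(-35) = (-32730 - 1522) + (-151 - 147*(-35) + 2*(-35)²) = -34252 + (-151 + 5145 + 2*1225) = -34252 + (-151 + 5145 + 2450) = -34252 + 7444 = -26808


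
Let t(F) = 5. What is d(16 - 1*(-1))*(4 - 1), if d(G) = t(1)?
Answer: 15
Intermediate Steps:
d(G) = 5
d(16 - 1*(-1))*(4 - 1) = 5*(4 - 1) = 5*3 = 15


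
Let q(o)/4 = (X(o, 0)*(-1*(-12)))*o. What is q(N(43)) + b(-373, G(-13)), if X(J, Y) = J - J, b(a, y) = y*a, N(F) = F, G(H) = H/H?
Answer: -373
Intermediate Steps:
G(H) = 1
b(a, y) = a*y
X(J, Y) = 0
q(o) = 0 (q(o) = 4*((0*(-1*(-12)))*o) = 4*((0*12)*o) = 4*(0*o) = 4*0 = 0)
q(N(43)) + b(-373, G(-13)) = 0 - 373*1 = 0 - 373 = -373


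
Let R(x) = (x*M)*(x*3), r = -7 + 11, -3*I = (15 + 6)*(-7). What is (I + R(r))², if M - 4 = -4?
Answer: 2401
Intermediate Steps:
M = 0 (M = 4 - 4 = 0)
I = 49 (I = -(15 + 6)*(-7)/3 = -7*(-7) = -⅓*(-147) = 49)
r = 4
R(x) = 0 (R(x) = (x*0)*(x*3) = 0*(3*x) = 0)
(I + R(r))² = (49 + 0)² = 49² = 2401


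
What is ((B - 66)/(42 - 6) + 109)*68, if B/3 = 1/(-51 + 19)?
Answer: 233189/32 ≈ 7287.2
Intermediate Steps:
B = -3/32 (B = 3/(-51 + 19) = 3/(-32) = 3*(-1/32) = -3/32 ≈ -0.093750)
((B - 66)/(42 - 6) + 109)*68 = ((-3/32 - 66)/(42 - 6) + 109)*68 = (-2115/32/36 + 109)*68 = (-2115/32*1/36 + 109)*68 = (-235/128 + 109)*68 = (13717/128)*68 = 233189/32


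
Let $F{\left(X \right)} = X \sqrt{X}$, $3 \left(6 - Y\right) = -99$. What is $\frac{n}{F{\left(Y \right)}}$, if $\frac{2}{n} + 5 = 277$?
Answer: $\frac{\sqrt{39}}{206856} \approx 3.019 \cdot 10^{-5}$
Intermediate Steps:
$Y = 39$ ($Y = 6 - -33 = 6 + 33 = 39$)
$F{\left(X \right)} = X^{\frac{3}{2}}$
$n = \frac{1}{136}$ ($n = \frac{2}{-5 + 277} = \frac{2}{272} = 2 \cdot \frac{1}{272} = \frac{1}{136} \approx 0.0073529$)
$\frac{n}{F{\left(Y \right)}} = \frac{1}{136 \cdot 39^{\frac{3}{2}}} = \frac{1}{136 \cdot 39 \sqrt{39}} = \frac{\frac{1}{1521} \sqrt{39}}{136} = \frac{\sqrt{39}}{206856}$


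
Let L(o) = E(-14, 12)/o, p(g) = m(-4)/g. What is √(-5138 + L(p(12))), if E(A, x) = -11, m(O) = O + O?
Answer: I*√20486/2 ≈ 71.565*I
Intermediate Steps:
m(O) = 2*O
p(g) = -8/g (p(g) = (2*(-4))/g = -8/g)
L(o) = -11/o
√(-5138 + L(p(12))) = √(-5138 - 11/((-8/12))) = √(-5138 - 11/((-8*1/12))) = √(-5138 - 11/(-⅔)) = √(-5138 - 11*(-3/2)) = √(-5138 + 33/2) = √(-10243/2) = I*√20486/2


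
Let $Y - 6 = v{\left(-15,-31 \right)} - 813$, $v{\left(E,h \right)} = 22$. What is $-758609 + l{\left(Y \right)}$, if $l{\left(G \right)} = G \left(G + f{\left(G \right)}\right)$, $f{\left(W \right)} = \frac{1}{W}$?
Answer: $-142383$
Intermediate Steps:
$Y = -785$ ($Y = 6 + \left(22 - 813\right) = 6 - 791 = -785$)
$l{\left(G \right)} = G \left(G + \frac{1}{G}\right)$
$-758609 + l{\left(Y \right)} = -758609 + \left(1 + \left(-785\right)^{2}\right) = -758609 + \left(1 + 616225\right) = -758609 + 616226 = -142383$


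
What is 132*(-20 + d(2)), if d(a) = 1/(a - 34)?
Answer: -21153/8 ≈ -2644.1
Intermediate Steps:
d(a) = 1/(-34 + a)
132*(-20 + d(2)) = 132*(-20 + 1/(-34 + 2)) = 132*(-20 + 1/(-32)) = 132*(-20 - 1/32) = 132*(-641/32) = -21153/8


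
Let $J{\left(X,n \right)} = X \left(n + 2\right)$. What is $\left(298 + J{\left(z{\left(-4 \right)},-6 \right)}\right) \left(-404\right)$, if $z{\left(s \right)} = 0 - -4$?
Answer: $-113928$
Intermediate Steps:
$z{\left(s \right)} = 4$ ($z{\left(s \right)} = 0 + 4 = 4$)
$J{\left(X,n \right)} = X \left(2 + n\right)$
$\left(298 + J{\left(z{\left(-4 \right)},-6 \right)}\right) \left(-404\right) = \left(298 + 4 \left(2 - 6\right)\right) \left(-404\right) = \left(298 + 4 \left(-4\right)\right) \left(-404\right) = \left(298 - 16\right) \left(-404\right) = 282 \left(-404\right) = -113928$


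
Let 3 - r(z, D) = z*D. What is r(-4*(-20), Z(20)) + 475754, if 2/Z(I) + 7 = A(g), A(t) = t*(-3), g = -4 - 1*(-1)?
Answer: 475677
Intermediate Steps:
g = -3 (g = -4 + 1 = -3)
A(t) = -3*t
Z(I) = 1 (Z(I) = 2/(-7 - 3*(-3)) = 2/(-7 + 9) = 2/2 = 2*(½) = 1)
r(z, D) = 3 - D*z (r(z, D) = 3 - z*D = 3 - D*z)
r(-4*(-20), Z(20)) + 475754 = (3 - 1*1*(-4*(-20))) + 475754 = (3 - 1*1*80) + 475754 = (3 - 80) + 475754 = -77 + 475754 = 475677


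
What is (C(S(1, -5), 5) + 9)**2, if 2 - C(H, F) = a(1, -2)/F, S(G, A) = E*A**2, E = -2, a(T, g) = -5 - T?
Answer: 3721/25 ≈ 148.84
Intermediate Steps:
S(G, A) = -2*A**2
C(H, F) = 2 + 6/F (C(H, F) = 2 - (-5 - 1*1)/F = 2 - (-5 - 1)/F = 2 - (-6)/F = 2 + 6/F)
(C(S(1, -5), 5) + 9)**2 = ((2 + 6/5) + 9)**2 = (16/5 + 9)**2 = (61/5)**2 = 3721/25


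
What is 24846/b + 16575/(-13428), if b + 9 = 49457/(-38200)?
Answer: -4250421332125/1760218332 ≈ -2414.7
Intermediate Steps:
b = -393257/38200 (b = -9 + 49457/(-38200) = -9 + 49457*(-1/38200) = -9 - 49457/38200 = -393257/38200 ≈ -10.295)
24846/b + 16575/(-13428) = 24846/(-393257/38200) + 16575/(-13428) = 24846*(-38200/393257) + 16575*(-1/13428) = -949117200/393257 - 5525/4476 = -4250421332125/1760218332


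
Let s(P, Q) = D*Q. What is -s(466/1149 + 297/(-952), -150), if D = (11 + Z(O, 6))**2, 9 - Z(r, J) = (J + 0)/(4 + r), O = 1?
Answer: 53016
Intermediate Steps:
Z(r, J) = 9 - J/(4 + r) (Z(r, J) = 9 - (J + 0)/(4 + r) = 9 - J/(4 + r))
D = 8836/25 (D = (11 + (36 - 1*6 + 9*1)/(4 + 1))**2 = (11 + (36 - 6 + 9)/5)**2 = (11 + (1/5)*39)**2 = (11 + 39/5)**2 = (94/5)**2 = 8836/25 ≈ 353.44)
s(P, Q) = 8836*Q/25
-s(466/1149 + 297/(-952), -150) = -8836*(-150)/25 = -1*(-53016) = 53016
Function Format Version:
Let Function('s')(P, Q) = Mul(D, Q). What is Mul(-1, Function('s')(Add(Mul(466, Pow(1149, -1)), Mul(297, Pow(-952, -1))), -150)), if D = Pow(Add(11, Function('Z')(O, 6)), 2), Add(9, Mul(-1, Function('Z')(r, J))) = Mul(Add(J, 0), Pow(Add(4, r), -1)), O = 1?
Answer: 53016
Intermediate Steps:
Function('Z')(r, J) = Add(9, Mul(-1, J, Pow(Add(4, r), -1))) (Function('Z')(r, J) = Add(9, Mul(-1, Mul(Add(J, 0), Pow(Add(4, r), -1)))) = Add(9, Mul(-1, Mul(J, Pow(Add(4, r), -1)))) = Add(9, Mul(-1, J, Pow(Add(4, r), -1))))
D = Rational(8836, 25) (D = Pow(Add(11, Mul(Pow(Add(4, 1), -1), Add(36, Mul(-1, 6), Mul(9, 1)))), 2) = Pow(Add(11, Mul(Pow(5, -1), Add(36, -6, 9))), 2) = Pow(Add(11, Mul(Rational(1, 5), 39)), 2) = Pow(Add(11, Rational(39, 5)), 2) = Pow(Rational(94, 5), 2) = Rational(8836, 25) ≈ 353.44)
Function('s')(P, Q) = Mul(Rational(8836, 25), Q)
Mul(-1, Function('s')(Add(Mul(466, Pow(1149, -1)), Mul(297, Pow(-952, -1))), -150)) = Mul(-1, Mul(Rational(8836, 25), -150)) = Mul(-1, -53016) = 53016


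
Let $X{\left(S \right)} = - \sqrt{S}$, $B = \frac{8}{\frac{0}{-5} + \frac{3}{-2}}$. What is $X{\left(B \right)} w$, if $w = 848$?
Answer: $- \frac{3392 i \sqrt{3}}{3} \approx - 1958.4 i$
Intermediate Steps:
$B = - \frac{16}{3}$ ($B = \frac{8}{0 \left(- \frac{1}{5}\right) + 3 \left(- \frac{1}{2}\right)} = \frac{8}{0 - \frac{3}{2}} = \frac{8}{- \frac{3}{2}} = 8 \left(- \frac{2}{3}\right) = - \frac{16}{3} \approx -5.3333$)
$X{\left(B \right)} w = - \sqrt{- \frac{16}{3}} \cdot 848 = - \frac{4 i \sqrt{3}}{3} \cdot 848 = - \frac{3392 i \sqrt{3}}{3}$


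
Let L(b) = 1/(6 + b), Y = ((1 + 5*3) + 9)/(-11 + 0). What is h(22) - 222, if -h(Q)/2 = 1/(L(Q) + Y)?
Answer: -152342/689 ≈ -221.11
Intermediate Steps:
Y = -25/11 (Y = ((1 + 15) + 9)/(-11) = (16 + 9)*(-1/11) = 25*(-1/11) = -25/11 ≈ -2.2727)
h(Q) = -2/(-25/11 + 1/(6 + Q)) (h(Q) = -2/(1/(6 + Q) - 25/11) = -2/(-25/11 + 1/(6 + Q)))
h(22) - 222 = 22*(6 + 22)/(139 + 25*22) - 222 = 22*28/(139 + 550) - 222 = 22*28/689 - 222 = 22*(1/689)*28 - 222 = 616/689 - 222 = -152342/689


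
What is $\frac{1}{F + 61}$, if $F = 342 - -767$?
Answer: $\frac{1}{1170} \approx 0.0008547$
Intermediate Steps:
$F = 1109$ ($F = 342 + 767 = 1109$)
$\frac{1}{F + 61} = \frac{1}{1109 + 61} = \frac{1}{1170}$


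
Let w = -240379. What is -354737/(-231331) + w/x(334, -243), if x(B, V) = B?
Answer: -55488632291/77264554 ≈ -718.16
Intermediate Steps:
-354737/(-231331) + w/x(334, -243) = -354737/(-231331) - 240379/334 = -354737*(-1/231331) - 240379*1/334 = 354737/231331 - 240379/334 = -55488632291/77264554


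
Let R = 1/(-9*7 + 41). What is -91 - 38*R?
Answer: -982/11 ≈ -89.273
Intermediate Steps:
R = -1/22 (R = 1/(-63 + 41) = 1/(-22) = -1/22 ≈ -0.045455)
-91 - 38*R = -91 - 38*(-1/22) = -91 + 19/11 = -982/11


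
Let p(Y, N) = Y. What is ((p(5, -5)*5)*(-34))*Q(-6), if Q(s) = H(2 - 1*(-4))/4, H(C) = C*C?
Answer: -7650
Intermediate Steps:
H(C) = C²
Q(s) = 9 (Q(s) = (2 - 1*(-4))²/4 = (2 + 4)²*(¼) = 6²*(¼) = 36*(¼) = 9)
((p(5, -5)*5)*(-34))*Q(-6) = ((5*5)*(-34))*9 = (25*(-34))*9 = -850*9 = -7650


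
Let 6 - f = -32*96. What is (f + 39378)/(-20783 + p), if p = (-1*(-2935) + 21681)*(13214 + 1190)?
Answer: 42456/354548081 ≈ 0.00011975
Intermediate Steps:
p = 354568864 (p = (2935 + 21681)*14404 = 24616*14404 = 354568864)
f = 3078 (f = 6 - (-32)*96 = 6 - 1*(-3072) = 6 + 3072 = 3078)
(f + 39378)/(-20783 + p) = (3078 + 39378)/(-20783 + 354568864) = 42456/354548081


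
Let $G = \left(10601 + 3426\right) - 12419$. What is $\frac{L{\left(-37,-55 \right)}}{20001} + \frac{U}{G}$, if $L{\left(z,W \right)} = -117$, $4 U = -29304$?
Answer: $- \frac{8150859}{1786756} \approx -4.5618$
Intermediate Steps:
$U = -7326$ ($U = \frac{1}{4} \left(-29304\right) = -7326$)
$G = 1608$ ($G = 14027 - 12419 = 1608$)
$\frac{L{\left(-37,-55 \right)}}{20001} + \frac{U}{G} = - \frac{117}{20001} - \frac{7326}{1608} = \left(-117\right) \frac{1}{20001} - \frac{1221}{268} = - \frac{39}{6667} - \frac{1221}{268} = - \frac{8150859}{1786756}$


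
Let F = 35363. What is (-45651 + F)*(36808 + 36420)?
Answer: -753369664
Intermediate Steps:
(-45651 + F)*(36808 + 36420) = (-45651 + 35363)*(36808 + 36420) = -10288*73228 = -753369664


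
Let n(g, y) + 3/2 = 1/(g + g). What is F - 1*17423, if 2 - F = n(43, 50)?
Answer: -749039/43 ≈ -17420.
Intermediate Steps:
n(g, y) = -3/2 + 1/(2*g) (n(g, y) = -3/2 + 1/(g + g) = -3/2 + 1/(2*g))
F = 150/43 (F = 2 - (1 - 3*43)/(2*43) = 2 - (1 - 129)/(2*43) = 2 - (-128)/(2*43) = 2 - 1*(-64/43) = 2 + 64/43 = 150/43 ≈ 3.4884)
F - 1*17423 = 150/43 - 1*17423 = 150/43 - 17423 = -749039/43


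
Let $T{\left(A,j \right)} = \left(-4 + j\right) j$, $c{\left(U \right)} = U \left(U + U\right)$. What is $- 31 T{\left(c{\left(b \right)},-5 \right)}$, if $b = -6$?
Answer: $-1395$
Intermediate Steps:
$c{\left(U \right)} = 2 U^{2}$ ($c{\left(U \right)} = U 2 U = 2 U^{2}$)
$T{\left(A,j \right)} = j \left(-4 + j\right)$
$- 31 T{\left(c{\left(b \right)},-5 \right)} = - 31 \left(- 5 \left(-4 - 5\right)\right) = - 31 \left(\left(-5\right) \left(-9\right)\right) = \left(-31\right) 45 = -1395$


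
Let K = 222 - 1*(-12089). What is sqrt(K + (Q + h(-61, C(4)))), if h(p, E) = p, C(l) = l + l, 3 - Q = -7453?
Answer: sqrt(19706) ≈ 140.38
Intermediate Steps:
Q = 7456 (Q = 3 - 1*(-7453) = 3 + 7453 = 7456)
C(l) = 2*l
K = 12311 (K = 222 + 12089 = 12311)
sqrt(K + (Q + h(-61, C(4)))) = sqrt(12311 + (7456 - 61)) = sqrt(12311 + 7395) = sqrt(19706)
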